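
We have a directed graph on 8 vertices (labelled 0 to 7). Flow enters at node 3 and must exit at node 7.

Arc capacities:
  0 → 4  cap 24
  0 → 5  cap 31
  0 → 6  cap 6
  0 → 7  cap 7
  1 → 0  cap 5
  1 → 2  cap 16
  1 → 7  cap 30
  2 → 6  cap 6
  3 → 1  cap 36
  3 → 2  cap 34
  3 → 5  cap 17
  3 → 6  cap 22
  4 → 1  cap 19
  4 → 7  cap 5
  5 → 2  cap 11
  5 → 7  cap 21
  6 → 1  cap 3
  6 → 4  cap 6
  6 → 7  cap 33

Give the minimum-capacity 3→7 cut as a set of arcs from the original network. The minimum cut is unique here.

Min-cut arcs: {(1,0), (1,7), (2,6), (3,5), (3,6)} (total capacity 80)

augment #1: 3→1→7 push 30
augment #2: 3→5→7 push 17
augment #3: 3→6→7 push 22
augment #4: 3→1→0→7 push 5
augment #5: 3→2→6→7 push 6
max flow = 80; residual-reachable set from 3 gives S-side
cut edges (S→T): {(1,0), (1,7), (2,6), (3,5), (3,6)} total cap 80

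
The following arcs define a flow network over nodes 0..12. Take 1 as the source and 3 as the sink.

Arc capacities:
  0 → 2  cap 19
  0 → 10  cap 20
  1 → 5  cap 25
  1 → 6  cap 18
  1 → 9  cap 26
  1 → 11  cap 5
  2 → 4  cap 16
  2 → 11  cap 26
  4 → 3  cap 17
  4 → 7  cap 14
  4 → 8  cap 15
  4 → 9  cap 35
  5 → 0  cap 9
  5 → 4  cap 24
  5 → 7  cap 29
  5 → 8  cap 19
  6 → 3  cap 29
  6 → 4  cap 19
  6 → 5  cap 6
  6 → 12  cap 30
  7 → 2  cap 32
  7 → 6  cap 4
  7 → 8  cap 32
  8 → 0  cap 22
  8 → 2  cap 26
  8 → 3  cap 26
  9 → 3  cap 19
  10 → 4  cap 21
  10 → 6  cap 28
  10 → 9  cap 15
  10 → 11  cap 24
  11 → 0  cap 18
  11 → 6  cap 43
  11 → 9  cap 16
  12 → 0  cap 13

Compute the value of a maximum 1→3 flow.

Maximum flow value: 67

augment #1: 1→6→3 bottleneck 18, total now 18
augment #2: 1→9→3 bottleneck 19, total now 37
augment #3: 1→5→4→3 bottleneck 17, total now 54
augment #4: 1→5→8→3 bottleneck 8, total now 62
augment #5: 1→11→6→3 bottleneck 5, total now 67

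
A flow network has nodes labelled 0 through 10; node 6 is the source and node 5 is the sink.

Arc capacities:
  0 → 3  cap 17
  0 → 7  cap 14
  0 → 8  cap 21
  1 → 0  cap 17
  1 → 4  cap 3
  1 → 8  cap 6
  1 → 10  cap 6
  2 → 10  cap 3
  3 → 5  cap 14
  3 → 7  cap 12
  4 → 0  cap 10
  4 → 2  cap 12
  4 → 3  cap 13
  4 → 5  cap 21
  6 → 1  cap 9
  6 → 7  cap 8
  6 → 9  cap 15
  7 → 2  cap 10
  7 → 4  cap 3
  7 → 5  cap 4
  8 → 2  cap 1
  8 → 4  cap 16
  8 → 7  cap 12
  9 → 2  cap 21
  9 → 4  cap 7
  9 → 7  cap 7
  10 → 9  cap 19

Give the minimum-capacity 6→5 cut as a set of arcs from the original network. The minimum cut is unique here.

Min-cut arcs: {(6,1), (7,4), (7,5), (9,4)} (total capacity 23)

augment #1: 6→7→5 push 4
augment #2: 6→1→4→5 push 3
augment #3: 6→7→4→5 push 3
augment #4: 6→9→4→5 push 7
augment #5: 6→1→0→3→5 push 6
max flow = 23; residual-reachable set from 6 gives S-side
cut edges (S→T): {(6,1), (7,4), (7,5), (9,4)} total cap 23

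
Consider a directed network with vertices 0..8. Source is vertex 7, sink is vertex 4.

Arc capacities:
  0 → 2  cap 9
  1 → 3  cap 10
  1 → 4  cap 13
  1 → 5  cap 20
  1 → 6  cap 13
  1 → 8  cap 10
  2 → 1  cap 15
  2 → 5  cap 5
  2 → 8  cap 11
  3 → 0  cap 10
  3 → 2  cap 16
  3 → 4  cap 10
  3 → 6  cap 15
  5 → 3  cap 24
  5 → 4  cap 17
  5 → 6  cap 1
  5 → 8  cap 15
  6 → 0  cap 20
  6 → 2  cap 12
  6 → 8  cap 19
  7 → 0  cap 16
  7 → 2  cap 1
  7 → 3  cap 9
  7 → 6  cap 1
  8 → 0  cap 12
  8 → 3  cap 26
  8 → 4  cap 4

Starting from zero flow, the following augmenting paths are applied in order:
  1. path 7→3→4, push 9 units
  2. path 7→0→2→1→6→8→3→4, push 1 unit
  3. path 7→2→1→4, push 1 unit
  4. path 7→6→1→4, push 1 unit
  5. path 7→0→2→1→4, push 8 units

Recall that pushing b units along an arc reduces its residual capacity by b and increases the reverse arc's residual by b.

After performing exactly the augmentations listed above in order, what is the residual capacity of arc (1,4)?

Residual capacity of (1,4): 3

after path 1 (7→3→4, push 9): res(1,4)=13
after path 2 (7→0→2→1→6→8→3→4, push 1): res(1,4)=13
after path 3 (7→2→1→4, push 1): res(1,4)=12
after path 4 (7→6→1→4, push 1): res(1,4)=11
after path 5 (7→0→2→1→4, push 8): res(1,4)=3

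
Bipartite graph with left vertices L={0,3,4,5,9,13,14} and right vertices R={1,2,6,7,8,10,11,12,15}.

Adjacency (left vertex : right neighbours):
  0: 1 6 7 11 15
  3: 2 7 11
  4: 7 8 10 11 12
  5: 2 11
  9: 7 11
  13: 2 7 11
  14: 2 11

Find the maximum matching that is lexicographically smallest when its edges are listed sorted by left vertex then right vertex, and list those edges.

Lex-smallest maximum matching: {(0,1), (3,2), (4,8), (5,11), (9,7)}

|M| = 5 (so the lex-smallest maximum matching has 5 edges)
process left vertices in ascending order; for each, take the smallest-labelled available neighbour that still permits 5 edges overall, or leave it unmatched if none does
lex-smallest matching: {0-1, 3-2, 4-8, 5-11, 9-7}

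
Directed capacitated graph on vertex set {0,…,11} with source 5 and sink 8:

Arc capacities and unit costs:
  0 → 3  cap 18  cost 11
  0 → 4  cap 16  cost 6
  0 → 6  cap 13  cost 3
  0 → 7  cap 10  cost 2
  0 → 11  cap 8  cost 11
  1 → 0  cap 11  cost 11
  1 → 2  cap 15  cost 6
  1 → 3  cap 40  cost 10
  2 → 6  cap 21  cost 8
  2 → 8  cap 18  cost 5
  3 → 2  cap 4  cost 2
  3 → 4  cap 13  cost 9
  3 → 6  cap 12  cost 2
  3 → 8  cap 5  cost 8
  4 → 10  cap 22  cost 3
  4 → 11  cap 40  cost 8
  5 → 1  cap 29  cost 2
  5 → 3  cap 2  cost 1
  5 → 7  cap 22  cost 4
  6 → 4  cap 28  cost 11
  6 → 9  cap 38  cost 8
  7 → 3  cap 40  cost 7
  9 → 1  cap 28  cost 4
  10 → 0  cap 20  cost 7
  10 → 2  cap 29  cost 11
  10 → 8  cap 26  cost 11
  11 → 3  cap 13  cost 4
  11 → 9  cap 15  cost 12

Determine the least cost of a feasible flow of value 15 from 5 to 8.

shortest-cost path #1: 5→3→2→8 push 2 @ unit cost 8 (adds 16)
shortest-cost path #2: 5→1→2→8 push 13 @ unit cost 13 (adds 169)
total cost = 185

Minimum cost for 15 units: 185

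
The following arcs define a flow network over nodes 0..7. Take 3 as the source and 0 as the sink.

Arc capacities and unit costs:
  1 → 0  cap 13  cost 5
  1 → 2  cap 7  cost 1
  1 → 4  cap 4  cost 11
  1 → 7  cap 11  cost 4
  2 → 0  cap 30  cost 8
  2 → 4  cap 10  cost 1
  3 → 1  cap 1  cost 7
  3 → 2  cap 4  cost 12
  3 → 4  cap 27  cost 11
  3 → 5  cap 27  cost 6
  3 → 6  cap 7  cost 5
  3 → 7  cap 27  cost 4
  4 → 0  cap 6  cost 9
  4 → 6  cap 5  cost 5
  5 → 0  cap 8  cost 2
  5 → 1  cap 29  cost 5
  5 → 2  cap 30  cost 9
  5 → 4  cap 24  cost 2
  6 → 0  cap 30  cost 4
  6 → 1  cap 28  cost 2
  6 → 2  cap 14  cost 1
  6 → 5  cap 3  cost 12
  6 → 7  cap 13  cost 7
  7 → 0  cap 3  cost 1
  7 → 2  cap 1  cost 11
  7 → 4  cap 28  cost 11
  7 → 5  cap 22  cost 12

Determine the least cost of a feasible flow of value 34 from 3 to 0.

shortest-cost path #1: 3→7→0 push 3 @ unit cost 5 (adds 15)
shortest-cost path #2: 3→5→0 push 8 @ unit cost 8 (adds 64)
shortest-cost path #3: 3→6→0 push 7 @ unit cost 9 (adds 63)
shortest-cost path #4: 3→1→0 push 1 @ unit cost 12 (adds 12)
shortest-cost path #5: 3→5→1→0 push 12 @ unit cost 16 (adds 192)
shortest-cost path #6: 3→5→4→0 push 3 @ unit cost 17 (adds 51)
total cost = 397

Minimum cost for 34 units: 397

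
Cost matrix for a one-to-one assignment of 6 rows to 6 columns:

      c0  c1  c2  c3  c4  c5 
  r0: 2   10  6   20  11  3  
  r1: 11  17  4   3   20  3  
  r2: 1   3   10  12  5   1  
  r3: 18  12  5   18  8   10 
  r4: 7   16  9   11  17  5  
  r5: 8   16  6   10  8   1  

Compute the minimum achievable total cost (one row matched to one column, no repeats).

one of 2 optimal assignments: row0→col0 (cost 2), row1→col3 (cost 3), row2→col1 (cost 3), row3→col2 (cost 5), row4→col5 (cost 5), row5→col4 (cost 8)
total = 2 + 3 + 3 + 5 + 5 + 8 = 26

Minimum assignment cost: 26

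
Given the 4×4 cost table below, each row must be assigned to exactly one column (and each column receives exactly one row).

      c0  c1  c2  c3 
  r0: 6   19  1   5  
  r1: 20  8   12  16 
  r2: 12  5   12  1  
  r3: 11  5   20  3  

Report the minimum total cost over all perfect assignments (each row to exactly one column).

optimal assignment: row0→col2 (cost 1), row1→col1 (cost 8), row2→col3 (cost 1), row3→col0 (cost 11)
total = 1 + 8 + 1 + 11 = 21

Minimum assignment cost: 21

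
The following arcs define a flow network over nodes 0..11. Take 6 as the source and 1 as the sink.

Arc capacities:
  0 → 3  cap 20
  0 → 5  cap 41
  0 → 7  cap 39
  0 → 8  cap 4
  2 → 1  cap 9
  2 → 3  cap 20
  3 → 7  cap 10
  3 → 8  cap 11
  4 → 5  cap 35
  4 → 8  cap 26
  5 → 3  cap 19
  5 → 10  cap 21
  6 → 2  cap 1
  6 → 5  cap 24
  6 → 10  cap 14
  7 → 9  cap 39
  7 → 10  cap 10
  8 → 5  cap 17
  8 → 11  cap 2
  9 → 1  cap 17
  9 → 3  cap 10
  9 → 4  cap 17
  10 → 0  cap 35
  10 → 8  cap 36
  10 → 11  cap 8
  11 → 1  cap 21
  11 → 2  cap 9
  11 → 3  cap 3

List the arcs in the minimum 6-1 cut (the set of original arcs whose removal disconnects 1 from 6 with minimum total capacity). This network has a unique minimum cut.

augment #1: 6→2→1 push 1
augment #2: 6→10→11→1 push 8
augment #3: 6→10→8→11→1 push 2
augment #4: 6→5→3→7→9→1 push 10
augment #5: 6→10→0→7→9→1 push 4
augment #6: 6→5→10→0→7→9→1 push 3
max flow = 28; residual-reachable set from 6 gives S-side
cut edges (S→T): {(6,2), (8,11), (9,1), (10,11)} total cap 28

Min-cut arcs: {(6,2), (8,11), (9,1), (10,11)} (total capacity 28)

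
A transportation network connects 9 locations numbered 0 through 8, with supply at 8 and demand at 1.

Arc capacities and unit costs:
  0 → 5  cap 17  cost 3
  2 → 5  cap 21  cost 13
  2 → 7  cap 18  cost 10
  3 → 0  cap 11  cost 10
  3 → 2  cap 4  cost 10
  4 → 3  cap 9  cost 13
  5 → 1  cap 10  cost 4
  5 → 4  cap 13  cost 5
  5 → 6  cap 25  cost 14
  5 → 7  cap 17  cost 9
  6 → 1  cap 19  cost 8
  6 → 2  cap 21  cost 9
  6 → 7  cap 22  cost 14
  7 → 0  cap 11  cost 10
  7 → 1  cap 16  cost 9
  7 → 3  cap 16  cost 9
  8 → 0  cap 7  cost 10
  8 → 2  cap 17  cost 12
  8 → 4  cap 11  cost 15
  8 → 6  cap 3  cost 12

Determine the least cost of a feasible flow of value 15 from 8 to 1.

shortest-cost path #1: 8→0→5→1 push 7 @ unit cost 17 (adds 119)
shortest-cost path #2: 8→6→1 push 3 @ unit cost 20 (adds 60)
shortest-cost path #3: 8→2→5→1 push 3 @ unit cost 29 (adds 87)
shortest-cost path #4: 8→2→7→1 push 2 @ unit cost 31 (adds 62)
total cost = 328

Minimum cost for 15 units: 328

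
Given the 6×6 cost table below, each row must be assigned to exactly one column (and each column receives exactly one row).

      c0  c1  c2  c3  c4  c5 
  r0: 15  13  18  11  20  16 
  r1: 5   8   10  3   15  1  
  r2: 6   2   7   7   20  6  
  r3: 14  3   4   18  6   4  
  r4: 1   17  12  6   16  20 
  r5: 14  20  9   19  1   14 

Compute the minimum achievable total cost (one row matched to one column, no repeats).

Minimum assignment cost: 20

optimal assignment: row0→col3 (cost 11), row1→col5 (cost 1), row2→col1 (cost 2), row3→col2 (cost 4), row4→col0 (cost 1), row5→col4 (cost 1)
total = 11 + 1 + 2 + 4 + 1 + 1 = 20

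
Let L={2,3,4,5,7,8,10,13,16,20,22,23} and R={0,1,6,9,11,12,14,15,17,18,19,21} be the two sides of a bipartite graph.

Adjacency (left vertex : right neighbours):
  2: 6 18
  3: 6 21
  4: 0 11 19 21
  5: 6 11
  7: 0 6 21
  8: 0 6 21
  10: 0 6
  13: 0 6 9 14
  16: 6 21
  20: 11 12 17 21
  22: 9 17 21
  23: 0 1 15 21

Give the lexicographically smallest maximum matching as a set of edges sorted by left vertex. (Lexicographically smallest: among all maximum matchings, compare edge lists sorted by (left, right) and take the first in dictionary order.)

|M| = 10 (so the lex-smallest maximum matching has 10 edges)
process left vertices in ascending order; for each, take the smallest-labelled available neighbour that still permits 10 edges overall, or leave it unmatched if none does
lex-smallest matching: {2-18, 3-6, 4-19, 5-11, 7-0, 8-21, 13-9, 20-12, 22-17, 23-1}

Lex-smallest maximum matching: {(2,18), (3,6), (4,19), (5,11), (7,0), (8,21), (13,9), (20,12), (22,17), (23,1)}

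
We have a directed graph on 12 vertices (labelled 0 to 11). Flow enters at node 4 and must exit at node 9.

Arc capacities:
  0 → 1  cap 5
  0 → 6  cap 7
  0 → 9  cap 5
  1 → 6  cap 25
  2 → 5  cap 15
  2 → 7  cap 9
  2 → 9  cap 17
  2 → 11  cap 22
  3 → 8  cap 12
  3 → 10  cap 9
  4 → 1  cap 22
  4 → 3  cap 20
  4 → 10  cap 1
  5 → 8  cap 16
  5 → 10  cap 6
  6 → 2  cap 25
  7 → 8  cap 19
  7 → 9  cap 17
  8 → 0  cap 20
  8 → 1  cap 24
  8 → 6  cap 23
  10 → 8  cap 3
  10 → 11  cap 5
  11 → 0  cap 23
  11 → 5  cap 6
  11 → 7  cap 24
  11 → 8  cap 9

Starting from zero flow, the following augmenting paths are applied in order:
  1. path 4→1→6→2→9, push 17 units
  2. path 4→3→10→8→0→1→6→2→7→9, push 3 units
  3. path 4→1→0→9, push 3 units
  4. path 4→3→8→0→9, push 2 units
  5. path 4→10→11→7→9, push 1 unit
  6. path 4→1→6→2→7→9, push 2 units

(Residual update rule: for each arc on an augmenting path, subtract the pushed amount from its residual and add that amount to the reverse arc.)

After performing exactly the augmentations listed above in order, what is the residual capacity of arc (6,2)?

after path 1 (4→1→6→2→9, push 17): res(6,2)=8
after path 2 (4→3→10→8→0→1→6→2→7→9, push 3): res(6,2)=5
after path 3 (4→1→0→9, push 3): res(6,2)=5
after path 4 (4→3→8→0→9, push 2): res(6,2)=5
after path 5 (4→10→11→7→9, push 1): res(6,2)=5
after path 6 (4→1→6→2→7→9, push 2): res(6,2)=3

Residual capacity of (6,2): 3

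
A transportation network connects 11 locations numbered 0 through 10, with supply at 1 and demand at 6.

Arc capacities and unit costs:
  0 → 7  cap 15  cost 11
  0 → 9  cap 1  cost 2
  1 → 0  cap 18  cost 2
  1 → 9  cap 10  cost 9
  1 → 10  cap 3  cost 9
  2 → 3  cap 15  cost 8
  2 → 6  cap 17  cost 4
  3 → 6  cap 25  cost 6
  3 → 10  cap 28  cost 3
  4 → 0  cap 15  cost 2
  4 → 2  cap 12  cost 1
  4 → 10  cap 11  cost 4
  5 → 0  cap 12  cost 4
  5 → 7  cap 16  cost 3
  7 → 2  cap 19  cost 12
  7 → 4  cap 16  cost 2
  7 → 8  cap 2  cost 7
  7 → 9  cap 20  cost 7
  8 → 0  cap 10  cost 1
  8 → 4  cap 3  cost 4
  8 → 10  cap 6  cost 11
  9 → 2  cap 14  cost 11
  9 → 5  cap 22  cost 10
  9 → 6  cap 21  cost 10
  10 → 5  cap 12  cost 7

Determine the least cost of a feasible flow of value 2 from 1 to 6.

Minimum cost for 2 units: 33

shortest-cost path #1: 1→0→9→6 push 1 @ unit cost 14 (adds 14)
shortest-cost path #2: 1→9→6 push 1 @ unit cost 19 (adds 19)
total cost = 33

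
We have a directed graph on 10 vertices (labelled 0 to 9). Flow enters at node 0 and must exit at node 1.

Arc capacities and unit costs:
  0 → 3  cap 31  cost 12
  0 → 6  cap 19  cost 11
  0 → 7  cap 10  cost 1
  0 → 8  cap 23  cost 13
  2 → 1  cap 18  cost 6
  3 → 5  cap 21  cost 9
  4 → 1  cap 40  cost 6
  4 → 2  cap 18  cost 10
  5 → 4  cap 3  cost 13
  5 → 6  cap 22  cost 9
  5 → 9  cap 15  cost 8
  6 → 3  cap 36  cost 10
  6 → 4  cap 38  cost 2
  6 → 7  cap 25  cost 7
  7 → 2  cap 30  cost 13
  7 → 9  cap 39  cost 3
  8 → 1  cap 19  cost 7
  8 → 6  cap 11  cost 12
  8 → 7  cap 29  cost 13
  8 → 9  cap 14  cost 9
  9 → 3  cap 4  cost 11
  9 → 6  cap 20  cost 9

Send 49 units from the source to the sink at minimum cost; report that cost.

shortest-cost path #1: 0→6→4→1 push 19 @ unit cost 19 (adds 361)
shortest-cost path #2: 0→8→1 push 19 @ unit cost 20 (adds 380)
shortest-cost path #3: 0→7→2→1 push 10 @ unit cost 20 (adds 200)
shortest-cost path #4: 0→8→6→4→1 push 1 @ unit cost 33 (adds 33)
total cost = 974

Minimum cost for 49 units: 974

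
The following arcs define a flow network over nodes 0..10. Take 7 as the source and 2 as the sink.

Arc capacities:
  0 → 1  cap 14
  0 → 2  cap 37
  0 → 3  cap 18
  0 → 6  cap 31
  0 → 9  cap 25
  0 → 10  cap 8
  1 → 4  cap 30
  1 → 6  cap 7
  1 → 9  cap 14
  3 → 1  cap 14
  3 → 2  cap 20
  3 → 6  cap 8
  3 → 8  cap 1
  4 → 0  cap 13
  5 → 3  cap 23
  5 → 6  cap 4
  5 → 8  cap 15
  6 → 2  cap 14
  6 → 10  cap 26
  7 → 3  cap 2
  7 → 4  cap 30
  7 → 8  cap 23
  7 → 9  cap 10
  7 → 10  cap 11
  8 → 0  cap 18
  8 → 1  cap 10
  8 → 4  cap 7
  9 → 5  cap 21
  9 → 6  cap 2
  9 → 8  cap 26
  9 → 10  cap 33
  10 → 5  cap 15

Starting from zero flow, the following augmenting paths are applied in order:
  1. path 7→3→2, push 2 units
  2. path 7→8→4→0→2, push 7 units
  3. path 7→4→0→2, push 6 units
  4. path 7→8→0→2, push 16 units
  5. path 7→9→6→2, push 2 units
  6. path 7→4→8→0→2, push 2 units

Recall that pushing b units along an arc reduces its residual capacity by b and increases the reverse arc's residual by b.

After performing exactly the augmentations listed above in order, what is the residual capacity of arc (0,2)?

after path 1 (7→3→2, push 2): res(0,2)=37
after path 2 (7→8→4→0→2, push 7): res(0,2)=30
after path 3 (7→4→0→2, push 6): res(0,2)=24
after path 4 (7→8→0→2, push 16): res(0,2)=8
after path 5 (7→9→6→2, push 2): res(0,2)=8
after path 6 (7→4→8→0→2, push 2): res(0,2)=6

Residual capacity of (0,2): 6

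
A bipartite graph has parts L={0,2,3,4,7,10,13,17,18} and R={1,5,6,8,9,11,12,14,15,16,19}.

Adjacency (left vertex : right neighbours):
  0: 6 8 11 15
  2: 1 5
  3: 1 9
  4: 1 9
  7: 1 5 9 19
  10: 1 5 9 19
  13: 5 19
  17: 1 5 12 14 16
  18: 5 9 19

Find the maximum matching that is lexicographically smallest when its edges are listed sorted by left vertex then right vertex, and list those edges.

|M| = 6 (so the lex-smallest maximum matching has 6 edges)
process left vertices in ascending order; for each, take the smallest-labelled available neighbour that still permits 6 edges overall, or leave it unmatched if none does
lex-smallest matching: {0-6, 2-1, 3-9, 7-5, 10-19, 17-12}

Lex-smallest maximum matching: {(0,6), (2,1), (3,9), (7,5), (10,19), (17,12)}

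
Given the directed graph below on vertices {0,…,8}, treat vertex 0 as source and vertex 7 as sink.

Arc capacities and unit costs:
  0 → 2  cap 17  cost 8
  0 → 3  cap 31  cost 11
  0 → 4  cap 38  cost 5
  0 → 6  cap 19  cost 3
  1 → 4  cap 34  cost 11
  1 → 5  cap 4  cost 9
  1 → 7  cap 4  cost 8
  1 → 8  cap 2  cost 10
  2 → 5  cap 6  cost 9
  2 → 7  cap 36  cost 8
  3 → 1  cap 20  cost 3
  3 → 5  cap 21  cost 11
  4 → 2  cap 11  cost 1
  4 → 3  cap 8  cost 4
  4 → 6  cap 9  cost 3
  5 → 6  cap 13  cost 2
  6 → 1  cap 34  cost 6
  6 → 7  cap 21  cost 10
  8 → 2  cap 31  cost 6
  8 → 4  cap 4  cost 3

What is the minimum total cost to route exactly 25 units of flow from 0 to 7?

Minimum cost for 25 units: 331

shortest-cost path #1: 0→6→7 push 19 @ unit cost 13 (adds 247)
shortest-cost path #2: 0→4→2→7 push 6 @ unit cost 14 (adds 84)
total cost = 331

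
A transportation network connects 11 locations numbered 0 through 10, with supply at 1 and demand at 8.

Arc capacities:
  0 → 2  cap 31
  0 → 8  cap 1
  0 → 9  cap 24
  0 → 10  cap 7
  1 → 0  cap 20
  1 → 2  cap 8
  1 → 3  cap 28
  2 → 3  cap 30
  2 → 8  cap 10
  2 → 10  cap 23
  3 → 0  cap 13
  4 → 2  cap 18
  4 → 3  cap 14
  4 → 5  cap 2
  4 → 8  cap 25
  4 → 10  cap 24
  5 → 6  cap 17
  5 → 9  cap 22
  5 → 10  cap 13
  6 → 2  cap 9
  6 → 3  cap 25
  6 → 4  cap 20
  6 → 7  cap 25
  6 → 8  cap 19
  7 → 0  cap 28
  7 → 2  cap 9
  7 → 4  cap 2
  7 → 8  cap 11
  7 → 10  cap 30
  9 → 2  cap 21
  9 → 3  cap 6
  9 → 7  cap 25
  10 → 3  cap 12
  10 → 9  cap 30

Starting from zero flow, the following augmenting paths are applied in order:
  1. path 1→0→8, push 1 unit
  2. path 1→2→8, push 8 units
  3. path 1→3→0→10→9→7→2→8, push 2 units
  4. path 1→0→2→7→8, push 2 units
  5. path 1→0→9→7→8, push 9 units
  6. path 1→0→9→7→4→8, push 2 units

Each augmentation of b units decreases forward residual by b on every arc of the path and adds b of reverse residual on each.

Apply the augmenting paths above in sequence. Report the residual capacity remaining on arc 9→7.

after path 1 (1→0→8, push 1): res(9,7)=25
after path 2 (1→2→8, push 8): res(9,7)=25
after path 3 (1→3→0→10→9→7→2→8, push 2): res(9,7)=23
after path 4 (1→0→2→7→8, push 2): res(9,7)=23
after path 5 (1→0→9→7→8, push 9): res(9,7)=14
after path 6 (1→0→9→7→4→8, push 2): res(9,7)=12

Residual capacity of (9,7): 12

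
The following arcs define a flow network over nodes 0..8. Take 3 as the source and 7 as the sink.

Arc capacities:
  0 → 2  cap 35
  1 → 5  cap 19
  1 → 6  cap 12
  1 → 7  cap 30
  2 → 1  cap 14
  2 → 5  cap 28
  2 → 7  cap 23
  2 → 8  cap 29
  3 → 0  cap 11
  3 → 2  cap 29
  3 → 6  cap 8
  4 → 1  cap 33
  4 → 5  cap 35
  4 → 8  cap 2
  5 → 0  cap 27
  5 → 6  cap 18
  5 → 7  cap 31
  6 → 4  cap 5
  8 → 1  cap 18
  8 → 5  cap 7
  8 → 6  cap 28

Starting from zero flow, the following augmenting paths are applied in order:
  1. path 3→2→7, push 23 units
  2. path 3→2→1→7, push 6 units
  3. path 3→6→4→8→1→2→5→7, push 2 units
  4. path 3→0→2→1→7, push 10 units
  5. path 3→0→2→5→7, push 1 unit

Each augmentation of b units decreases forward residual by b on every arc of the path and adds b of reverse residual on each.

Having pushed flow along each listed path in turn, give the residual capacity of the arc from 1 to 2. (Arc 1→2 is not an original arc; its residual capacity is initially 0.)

after path 1 (3→2→7, push 23): res(1,2)=0
after path 2 (3→2→1→7, push 6): res(1,2)=6
after path 3 (3→6→4→8→1→2→5→7, push 2): res(1,2)=4
after path 4 (3→0→2→1→7, push 10): res(1,2)=14
after path 5 (3→0→2→5→7, push 1): res(1,2)=14

Residual capacity of (1,2): 14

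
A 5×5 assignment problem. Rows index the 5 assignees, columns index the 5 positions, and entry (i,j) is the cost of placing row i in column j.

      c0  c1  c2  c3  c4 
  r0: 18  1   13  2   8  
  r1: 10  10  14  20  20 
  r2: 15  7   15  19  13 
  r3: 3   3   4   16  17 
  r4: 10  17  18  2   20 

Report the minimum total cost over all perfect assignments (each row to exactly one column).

Minimum assignment cost: 30

optimal assignment: row0→col1 (cost 1), row1→col0 (cost 10), row2→col4 (cost 13), row3→col2 (cost 4), row4→col3 (cost 2)
total = 1 + 10 + 13 + 4 + 2 = 30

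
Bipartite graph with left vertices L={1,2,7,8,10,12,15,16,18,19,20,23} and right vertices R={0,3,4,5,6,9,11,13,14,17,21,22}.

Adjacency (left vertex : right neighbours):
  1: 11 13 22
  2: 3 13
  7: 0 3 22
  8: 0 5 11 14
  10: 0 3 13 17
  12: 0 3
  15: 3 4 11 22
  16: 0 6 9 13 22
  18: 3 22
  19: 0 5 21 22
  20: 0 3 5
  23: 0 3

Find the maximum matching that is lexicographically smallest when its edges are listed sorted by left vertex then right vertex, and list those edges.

Lex-smallest maximum matching: {(1,11), (2,13), (7,0), (8,14), (10,17), (12,3), (15,4), (16,6), (18,22), (19,21), (20,5)}

|M| = 11 (so the lex-smallest maximum matching has 11 edges)
process left vertices in ascending order; for each, take the smallest-labelled available neighbour that still permits 11 edges overall, or leave it unmatched if none does
lex-smallest matching: {1-11, 2-13, 7-0, 8-14, 10-17, 12-3, 15-4, 16-6, 18-22, 19-21, 20-5}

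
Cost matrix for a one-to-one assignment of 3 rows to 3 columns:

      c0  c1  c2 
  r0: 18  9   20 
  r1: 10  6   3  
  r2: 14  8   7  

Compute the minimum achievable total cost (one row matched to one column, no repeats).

one of 2 optimal assignments: row0→col1 (cost 9), row1→col0 (cost 10), row2→col2 (cost 7)
total = 9 + 10 + 7 = 26

Minimum assignment cost: 26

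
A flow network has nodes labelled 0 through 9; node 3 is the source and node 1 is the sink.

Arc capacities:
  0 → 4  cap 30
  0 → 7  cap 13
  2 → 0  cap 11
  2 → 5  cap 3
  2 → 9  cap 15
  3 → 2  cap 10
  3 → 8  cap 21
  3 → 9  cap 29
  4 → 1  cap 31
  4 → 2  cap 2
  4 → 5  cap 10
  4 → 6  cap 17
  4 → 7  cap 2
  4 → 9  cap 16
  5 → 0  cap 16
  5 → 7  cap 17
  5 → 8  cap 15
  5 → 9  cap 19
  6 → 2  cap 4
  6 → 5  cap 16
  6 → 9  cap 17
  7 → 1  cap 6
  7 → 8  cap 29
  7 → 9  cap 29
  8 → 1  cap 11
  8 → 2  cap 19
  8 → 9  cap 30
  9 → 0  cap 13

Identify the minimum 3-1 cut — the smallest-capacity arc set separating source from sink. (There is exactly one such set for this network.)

augment #1: 3→8→1 push 11
augment #2: 3→2→0→4→1 push 10
augment #3: 3→9→0→4→1 push 13
augment #4: 3→8→2→0→4→1 push 1
augment #5: 3→8→2→5→7→1 push 3
max flow = 38; residual-reachable set from 3 gives S-side
cut edges (S→T): {(2,0), (2,5), (8,1), (9,0)} total cap 38

Min-cut arcs: {(2,0), (2,5), (8,1), (9,0)} (total capacity 38)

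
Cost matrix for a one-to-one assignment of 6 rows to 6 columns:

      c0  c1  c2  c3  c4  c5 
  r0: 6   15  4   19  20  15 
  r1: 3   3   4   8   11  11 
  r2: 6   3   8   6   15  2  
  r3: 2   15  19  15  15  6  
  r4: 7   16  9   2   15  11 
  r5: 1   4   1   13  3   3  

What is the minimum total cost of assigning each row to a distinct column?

optimal assignment: row0→col2 (cost 4), row1→col1 (cost 3), row2→col5 (cost 2), row3→col0 (cost 2), row4→col3 (cost 2), row5→col4 (cost 3)
total = 4 + 3 + 2 + 2 + 2 + 3 = 16

Minimum assignment cost: 16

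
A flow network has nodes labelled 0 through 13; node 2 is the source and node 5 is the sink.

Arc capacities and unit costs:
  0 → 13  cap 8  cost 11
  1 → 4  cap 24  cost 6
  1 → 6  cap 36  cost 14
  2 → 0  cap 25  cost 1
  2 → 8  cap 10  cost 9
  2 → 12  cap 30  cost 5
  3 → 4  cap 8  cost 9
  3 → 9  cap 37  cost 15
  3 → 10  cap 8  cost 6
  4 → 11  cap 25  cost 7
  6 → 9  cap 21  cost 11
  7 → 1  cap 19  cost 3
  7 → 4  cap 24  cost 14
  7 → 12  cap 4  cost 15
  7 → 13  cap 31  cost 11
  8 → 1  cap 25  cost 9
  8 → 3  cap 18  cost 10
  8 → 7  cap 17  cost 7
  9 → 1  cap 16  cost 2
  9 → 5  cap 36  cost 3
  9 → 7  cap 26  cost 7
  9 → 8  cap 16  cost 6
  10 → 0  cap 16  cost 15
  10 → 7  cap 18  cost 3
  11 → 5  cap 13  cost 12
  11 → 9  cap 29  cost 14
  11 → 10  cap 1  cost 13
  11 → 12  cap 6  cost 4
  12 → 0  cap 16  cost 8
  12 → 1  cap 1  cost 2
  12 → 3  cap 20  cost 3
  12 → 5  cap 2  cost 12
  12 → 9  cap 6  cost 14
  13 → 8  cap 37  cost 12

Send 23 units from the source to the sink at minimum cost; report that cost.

Minimum cost for 23 units: 556

shortest-cost path #1: 2→12→5 push 2 @ unit cost 17 (adds 34)
shortest-cost path #2: 2→12→9→5 push 6 @ unit cost 22 (adds 132)
shortest-cost path #3: 2→12→3→9→5 push 15 @ unit cost 26 (adds 390)
total cost = 556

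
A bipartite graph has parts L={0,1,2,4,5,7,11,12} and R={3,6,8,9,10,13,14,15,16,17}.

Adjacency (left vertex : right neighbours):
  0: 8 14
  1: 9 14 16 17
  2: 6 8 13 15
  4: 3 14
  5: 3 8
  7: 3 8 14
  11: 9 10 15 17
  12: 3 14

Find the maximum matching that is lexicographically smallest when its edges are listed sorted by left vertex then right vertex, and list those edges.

Lex-smallest maximum matching: {(0,8), (1,9), (2,6), (4,3), (7,14), (11,10)}

|M| = 6 (so the lex-smallest maximum matching has 6 edges)
process left vertices in ascending order; for each, take the smallest-labelled available neighbour that still permits 6 edges overall, or leave it unmatched if none does
lex-smallest matching: {0-8, 1-9, 2-6, 4-3, 7-14, 11-10}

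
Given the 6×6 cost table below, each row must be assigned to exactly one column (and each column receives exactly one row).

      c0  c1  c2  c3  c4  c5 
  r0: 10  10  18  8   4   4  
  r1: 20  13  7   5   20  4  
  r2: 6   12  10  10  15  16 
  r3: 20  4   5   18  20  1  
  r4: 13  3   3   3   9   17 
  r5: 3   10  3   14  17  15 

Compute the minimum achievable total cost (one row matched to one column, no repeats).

Minimum assignment cost: 22

optimal assignment: row0→col4 (cost 4), row1→col3 (cost 5), row2→col0 (cost 6), row3→col5 (cost 1), row4→col1 (cost 3), row5→col2 (cost 3)
total = 4 + 5 + 6 + 1 + 3 + 3 = 22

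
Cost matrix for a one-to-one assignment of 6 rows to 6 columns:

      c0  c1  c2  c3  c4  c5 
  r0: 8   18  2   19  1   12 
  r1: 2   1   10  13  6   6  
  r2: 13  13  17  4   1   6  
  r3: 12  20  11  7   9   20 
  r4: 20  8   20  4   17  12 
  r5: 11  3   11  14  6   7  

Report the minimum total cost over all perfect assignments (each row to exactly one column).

optimal assignment: row0→col2 (cost 2), row1→col0 (cost 2), row2→col5 (cost 6), row3→col4 (cost 9), row4→col3 (cost 4), row5→col1 (cost 3)
total = 2 + 2 + 6 + 9 + 4 + 3 = 26

Minimum assignment cost: 26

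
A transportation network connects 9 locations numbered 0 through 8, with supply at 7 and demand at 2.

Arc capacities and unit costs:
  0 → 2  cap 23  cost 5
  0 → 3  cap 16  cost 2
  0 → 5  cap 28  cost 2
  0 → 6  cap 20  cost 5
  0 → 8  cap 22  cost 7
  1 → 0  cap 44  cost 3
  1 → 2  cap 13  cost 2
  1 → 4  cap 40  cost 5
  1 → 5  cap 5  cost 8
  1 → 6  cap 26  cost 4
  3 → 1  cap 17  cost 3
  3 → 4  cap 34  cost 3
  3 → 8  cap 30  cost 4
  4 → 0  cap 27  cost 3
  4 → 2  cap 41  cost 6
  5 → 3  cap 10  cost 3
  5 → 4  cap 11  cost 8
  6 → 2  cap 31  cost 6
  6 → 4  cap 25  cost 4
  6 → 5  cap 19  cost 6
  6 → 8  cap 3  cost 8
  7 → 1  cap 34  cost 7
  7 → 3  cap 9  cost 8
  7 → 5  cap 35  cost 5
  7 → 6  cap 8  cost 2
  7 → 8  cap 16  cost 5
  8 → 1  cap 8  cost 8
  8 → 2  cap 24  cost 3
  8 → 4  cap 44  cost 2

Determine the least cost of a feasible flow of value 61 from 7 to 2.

shortest-cost path #1: 7→8→2 push 16 @ unit cost 8 (adds 128)
shortest-cost path #2: 7→6→2 push 8 @ unit cost 8 (adds 64)
shortest-cost path #3: 7→1→2 push 13 @ unit cost 9 (adds 117)
shortest-cost path #4: 7→3→8→2 push 8 @ unit cost 15 (adds 120)
shortest-cost path #5: 7→1→0→2 push 16 @ unit cost 15 (adds 240)
total cost = 669

Minimum cost for 61 units: 669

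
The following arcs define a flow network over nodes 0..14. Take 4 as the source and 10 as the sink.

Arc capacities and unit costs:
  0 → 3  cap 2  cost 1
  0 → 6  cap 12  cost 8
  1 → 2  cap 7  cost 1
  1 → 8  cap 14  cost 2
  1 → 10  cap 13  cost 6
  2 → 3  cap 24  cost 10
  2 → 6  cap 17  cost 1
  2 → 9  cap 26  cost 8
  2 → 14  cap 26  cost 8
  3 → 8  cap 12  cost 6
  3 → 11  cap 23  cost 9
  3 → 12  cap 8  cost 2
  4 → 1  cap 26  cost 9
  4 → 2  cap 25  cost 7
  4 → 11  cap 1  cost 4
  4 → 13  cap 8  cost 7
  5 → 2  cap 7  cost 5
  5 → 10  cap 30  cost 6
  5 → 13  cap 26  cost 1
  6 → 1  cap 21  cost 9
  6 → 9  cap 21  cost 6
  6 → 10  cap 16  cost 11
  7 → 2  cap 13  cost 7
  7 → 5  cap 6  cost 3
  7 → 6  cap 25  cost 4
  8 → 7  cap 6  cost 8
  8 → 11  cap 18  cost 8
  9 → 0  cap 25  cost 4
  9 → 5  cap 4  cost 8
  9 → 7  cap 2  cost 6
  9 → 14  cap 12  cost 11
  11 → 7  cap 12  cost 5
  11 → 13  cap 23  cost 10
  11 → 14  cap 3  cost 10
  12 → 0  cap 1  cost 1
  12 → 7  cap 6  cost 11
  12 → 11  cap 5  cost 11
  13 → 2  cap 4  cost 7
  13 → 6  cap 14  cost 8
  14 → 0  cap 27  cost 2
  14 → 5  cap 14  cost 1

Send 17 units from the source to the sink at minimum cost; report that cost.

Minimum cost for 17 units: 270

shortest-cost path #1: 4→1→10 push 13 @ unit cost 15 (adds 195)
shortest-cost path #2: 4→11→7→5→10 push 1 @ unit cost 18 (adds 18)
shortest-cost path #3: 4→2→6→10 push 3 @ unit cost 19 (adds 57)
total cost = 270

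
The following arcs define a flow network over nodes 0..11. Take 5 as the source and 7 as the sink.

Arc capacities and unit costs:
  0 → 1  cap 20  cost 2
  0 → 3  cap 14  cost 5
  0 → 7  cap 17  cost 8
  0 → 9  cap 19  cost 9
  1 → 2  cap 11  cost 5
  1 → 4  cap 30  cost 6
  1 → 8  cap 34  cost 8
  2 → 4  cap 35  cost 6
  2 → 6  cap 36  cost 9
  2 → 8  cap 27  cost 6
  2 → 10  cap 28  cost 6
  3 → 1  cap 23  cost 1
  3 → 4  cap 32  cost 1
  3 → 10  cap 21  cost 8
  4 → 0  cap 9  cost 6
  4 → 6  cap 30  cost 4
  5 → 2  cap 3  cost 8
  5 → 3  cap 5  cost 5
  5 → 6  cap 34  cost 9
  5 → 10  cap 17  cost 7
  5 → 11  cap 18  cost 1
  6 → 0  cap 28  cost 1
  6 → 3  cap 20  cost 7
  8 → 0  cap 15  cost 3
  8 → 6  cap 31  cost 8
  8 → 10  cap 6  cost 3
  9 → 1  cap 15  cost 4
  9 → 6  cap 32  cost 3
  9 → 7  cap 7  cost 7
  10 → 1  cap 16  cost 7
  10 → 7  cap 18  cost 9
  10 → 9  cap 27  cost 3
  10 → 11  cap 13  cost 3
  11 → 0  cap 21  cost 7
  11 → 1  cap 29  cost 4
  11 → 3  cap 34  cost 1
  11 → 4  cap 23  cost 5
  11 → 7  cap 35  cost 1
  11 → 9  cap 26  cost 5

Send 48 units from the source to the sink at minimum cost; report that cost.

shortest-cost path #1: 5→11→7 push 18 @ unit cost 2 (adds 36)
shortest-cost path #2: 5→10→11→7 push 13 @ unit cost 11 (adds 143)
shortest-cost path #3: 5→10→7 push 4 @ unit cost 16 (adds 64)
shortest-cost path #4: 5→6→0→7 push 13 @ unit cost 18 (adds 234)
total cost = 477

Minimum cost for 48 units: 477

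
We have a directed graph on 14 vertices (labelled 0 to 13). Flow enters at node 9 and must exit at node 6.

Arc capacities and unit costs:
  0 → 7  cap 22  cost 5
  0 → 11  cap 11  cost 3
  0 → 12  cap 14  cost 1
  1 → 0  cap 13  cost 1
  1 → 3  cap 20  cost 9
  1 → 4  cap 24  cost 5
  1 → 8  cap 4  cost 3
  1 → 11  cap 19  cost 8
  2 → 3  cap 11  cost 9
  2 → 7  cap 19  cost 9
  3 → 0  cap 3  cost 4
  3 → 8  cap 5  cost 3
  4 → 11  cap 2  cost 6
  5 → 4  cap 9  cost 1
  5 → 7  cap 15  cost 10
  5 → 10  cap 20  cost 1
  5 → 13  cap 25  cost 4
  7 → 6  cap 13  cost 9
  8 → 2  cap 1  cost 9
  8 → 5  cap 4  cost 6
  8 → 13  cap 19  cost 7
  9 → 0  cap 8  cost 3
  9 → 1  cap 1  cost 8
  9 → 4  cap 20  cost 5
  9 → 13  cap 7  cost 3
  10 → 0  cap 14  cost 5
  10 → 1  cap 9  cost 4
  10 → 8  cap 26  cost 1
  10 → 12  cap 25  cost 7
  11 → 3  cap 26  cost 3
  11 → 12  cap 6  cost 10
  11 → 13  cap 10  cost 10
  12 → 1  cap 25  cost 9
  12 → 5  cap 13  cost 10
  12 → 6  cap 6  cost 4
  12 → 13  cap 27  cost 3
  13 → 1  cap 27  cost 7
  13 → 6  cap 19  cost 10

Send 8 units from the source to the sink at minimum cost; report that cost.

shortest-cost path #1: 9→0→12→6 push 6 @ unit cost 8 (adds 48)
shortest-cost path #2: 9→13→6 push 2 @ unit cost 13 (adds 26)
total cost = 74

Minimum cost for 8 units: 74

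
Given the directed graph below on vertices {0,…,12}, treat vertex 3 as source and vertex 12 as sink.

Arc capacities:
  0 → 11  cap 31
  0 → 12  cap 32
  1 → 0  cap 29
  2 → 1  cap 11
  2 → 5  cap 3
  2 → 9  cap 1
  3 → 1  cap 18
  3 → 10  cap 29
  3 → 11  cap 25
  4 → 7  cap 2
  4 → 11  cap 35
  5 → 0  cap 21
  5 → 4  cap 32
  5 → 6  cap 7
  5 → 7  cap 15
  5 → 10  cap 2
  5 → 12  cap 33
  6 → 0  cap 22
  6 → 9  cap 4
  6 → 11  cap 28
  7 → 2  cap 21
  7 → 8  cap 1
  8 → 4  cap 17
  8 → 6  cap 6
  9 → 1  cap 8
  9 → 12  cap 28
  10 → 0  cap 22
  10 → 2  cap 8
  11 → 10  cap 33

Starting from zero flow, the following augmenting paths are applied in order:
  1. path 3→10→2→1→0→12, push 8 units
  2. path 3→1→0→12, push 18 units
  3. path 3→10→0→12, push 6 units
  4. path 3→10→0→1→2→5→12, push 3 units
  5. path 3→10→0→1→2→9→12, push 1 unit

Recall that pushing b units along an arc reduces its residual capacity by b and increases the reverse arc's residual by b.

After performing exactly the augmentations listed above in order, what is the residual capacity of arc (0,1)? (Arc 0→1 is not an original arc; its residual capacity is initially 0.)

after path 1 (3→10→2→1→0→12, push 8): res(0,1)=8
after path 2 (3→1→0→12, push 18): res(0,1)=26
after path 3 (3→10→0→12, push 6): res(0,1)=26
after path 4 (3→10→0→1→2→5→12, push 3): res(0,1)=23
after path 5 (3→10→0→1→2→9→12, push 1): res(0,1)=22

Residual capacity of (0,1): 22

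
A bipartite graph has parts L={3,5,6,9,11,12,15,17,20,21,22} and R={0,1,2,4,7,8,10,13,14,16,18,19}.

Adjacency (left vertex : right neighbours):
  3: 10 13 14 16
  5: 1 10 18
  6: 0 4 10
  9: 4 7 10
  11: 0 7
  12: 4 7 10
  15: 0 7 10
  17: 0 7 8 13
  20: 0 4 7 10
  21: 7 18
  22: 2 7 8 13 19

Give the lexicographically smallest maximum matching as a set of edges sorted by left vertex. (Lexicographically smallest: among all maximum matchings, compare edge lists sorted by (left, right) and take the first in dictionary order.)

Lex-smallest maximum matching: {(3,13), (5,1), (6,0), (9,4), (11,7), (12,10), (17,8), (21,18), (22,2)}

|M| = 9 (so the lex-smallest maximum matching has 9 edges)
process left vertices in ascending order; for each, take the smallest-labelled available neighbour that still permits 9 edges overall, or leave it unmatched if none does
lex-smallest matching: {3-13, 5-1, 6-0, 9-4, 11-7, 12-10, 17-8, 21-18, 22-2}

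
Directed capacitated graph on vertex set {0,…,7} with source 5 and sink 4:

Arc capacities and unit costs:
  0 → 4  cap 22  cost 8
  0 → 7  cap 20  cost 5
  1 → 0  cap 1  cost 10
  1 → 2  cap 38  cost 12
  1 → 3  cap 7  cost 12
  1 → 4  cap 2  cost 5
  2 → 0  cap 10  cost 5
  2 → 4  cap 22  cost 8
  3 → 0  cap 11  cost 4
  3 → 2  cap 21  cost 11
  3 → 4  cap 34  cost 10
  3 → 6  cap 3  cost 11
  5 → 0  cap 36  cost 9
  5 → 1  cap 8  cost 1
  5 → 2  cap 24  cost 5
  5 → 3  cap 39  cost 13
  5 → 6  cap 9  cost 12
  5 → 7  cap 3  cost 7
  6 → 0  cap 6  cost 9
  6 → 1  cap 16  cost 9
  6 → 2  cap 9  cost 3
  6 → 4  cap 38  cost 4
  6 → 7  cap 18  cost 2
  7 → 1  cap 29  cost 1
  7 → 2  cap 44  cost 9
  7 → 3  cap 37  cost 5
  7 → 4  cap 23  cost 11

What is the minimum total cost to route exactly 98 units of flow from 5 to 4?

Minimum cost for 98 units: 1802

shortest-cost path #1: 5→1→4 push 2 @ unit cost 6 (adds 12)
shortest-cost path #2: 5→2→4 push 22 @ unit cost 13 (adds 286)
shortest-cost path #3: 5→6→4 push 9 @ unit cost 16 (adds 144)
shortest-cost path #4: 5→0→4 push 22 @ unit cost 17 (adds 374)
shortest-cost path #5: 5→7→4 push 3 @ unit cost 18 (adds 54)
shortest-cost path #6: 5→3→4 push 34 @ unit cost 23 (adds 782)
shortest-cost path #7: 5→0→7→4 push 6 @ unit cost 25 (adds 150)
total cost = 1802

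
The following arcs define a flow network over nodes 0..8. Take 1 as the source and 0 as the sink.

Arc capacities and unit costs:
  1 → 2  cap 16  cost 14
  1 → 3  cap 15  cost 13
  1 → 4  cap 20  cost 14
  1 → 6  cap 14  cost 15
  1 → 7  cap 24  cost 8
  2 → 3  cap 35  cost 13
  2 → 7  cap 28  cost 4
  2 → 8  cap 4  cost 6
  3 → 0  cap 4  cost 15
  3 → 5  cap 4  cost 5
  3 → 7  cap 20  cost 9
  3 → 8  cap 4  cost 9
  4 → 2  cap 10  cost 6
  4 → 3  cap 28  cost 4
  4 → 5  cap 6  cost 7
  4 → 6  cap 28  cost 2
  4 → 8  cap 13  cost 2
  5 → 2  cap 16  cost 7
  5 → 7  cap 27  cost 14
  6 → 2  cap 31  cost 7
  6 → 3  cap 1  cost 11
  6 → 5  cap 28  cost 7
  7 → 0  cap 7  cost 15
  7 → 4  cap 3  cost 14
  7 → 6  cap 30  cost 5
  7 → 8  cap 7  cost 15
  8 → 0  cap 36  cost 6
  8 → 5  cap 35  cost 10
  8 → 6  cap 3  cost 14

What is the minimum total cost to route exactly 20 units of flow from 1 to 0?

Minimum cost for 20 units: 447

shortest-cost path #1: 1→4→8→0 push 13 @ unit cost 22 (adds 286)
shortest-cost path #2: 1→7→0 push 7 @ unit cost 23 (adds 161)
total cost = 447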